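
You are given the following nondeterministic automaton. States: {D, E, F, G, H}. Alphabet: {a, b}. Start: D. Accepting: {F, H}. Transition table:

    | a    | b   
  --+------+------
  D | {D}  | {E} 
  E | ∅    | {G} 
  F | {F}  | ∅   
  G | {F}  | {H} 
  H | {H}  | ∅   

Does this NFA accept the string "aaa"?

No

Start in {D}.
Read 'a': {D} → {D}.
Read 'a': {D} → {D}.
Read 'a': {D} → {D}.
The final set {D} contains no accepting state.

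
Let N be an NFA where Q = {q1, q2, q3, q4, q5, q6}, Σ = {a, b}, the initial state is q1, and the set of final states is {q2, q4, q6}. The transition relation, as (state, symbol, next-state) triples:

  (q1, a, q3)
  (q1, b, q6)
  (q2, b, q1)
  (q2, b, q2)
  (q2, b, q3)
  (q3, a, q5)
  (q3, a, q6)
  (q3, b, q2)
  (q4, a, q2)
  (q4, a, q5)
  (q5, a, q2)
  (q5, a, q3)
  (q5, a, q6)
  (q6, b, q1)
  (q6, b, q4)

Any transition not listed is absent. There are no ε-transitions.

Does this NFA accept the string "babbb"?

No

Start in {q1}.
Read 'b': q1→{q6}; now {q6}.
Read 'a': q6→∅; now ∅.
The set is empty and remains empty for the remaining 3 symbols.
The final set ∅ contains no accepting state.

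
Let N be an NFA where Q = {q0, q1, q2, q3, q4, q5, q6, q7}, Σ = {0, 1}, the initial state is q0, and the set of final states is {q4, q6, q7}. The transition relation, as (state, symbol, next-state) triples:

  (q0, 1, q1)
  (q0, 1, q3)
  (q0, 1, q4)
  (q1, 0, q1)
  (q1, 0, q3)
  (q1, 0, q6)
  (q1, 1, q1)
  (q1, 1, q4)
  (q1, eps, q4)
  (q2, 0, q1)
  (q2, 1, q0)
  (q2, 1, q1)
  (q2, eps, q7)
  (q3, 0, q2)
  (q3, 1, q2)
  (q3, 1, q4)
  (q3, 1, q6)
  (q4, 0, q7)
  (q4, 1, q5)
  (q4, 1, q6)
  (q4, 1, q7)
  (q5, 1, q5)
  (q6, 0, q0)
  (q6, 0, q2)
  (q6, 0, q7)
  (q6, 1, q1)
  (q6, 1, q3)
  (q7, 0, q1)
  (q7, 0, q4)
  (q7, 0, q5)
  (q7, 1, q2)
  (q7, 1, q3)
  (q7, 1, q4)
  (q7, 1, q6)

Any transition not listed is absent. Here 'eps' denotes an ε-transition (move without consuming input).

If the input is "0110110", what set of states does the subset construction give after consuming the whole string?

Start in {q0}.
Read '0': {q0} → ∅.
The set is empty and remains empty for the remaining 6 symbols.

∅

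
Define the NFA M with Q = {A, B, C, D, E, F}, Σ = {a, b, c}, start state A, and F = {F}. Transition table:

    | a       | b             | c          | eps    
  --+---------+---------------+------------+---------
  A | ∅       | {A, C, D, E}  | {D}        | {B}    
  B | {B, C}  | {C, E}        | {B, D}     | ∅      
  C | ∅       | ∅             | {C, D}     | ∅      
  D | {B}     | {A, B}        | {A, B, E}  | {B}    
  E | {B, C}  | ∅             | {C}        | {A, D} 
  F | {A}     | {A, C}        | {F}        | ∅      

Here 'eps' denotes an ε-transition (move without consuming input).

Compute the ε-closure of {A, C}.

Begin with {A, C}.
ε-move A → B; add B.

{A, B, C}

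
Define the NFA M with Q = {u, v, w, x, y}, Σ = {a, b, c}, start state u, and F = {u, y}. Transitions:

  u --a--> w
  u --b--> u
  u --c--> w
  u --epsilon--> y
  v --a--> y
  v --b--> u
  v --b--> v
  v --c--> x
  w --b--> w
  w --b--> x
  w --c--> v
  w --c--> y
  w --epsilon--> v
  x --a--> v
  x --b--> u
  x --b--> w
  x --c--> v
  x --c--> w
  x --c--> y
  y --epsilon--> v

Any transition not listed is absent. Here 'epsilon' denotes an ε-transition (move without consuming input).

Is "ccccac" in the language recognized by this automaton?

No

Start: ε-closure({u}) = {u, v, y}.
Read 'c': {u, v, y} → {v, w, x}.
Read 'c': {v, w, x} → {v, w, x, y}.
Read 'c': {v, w, x, y} → {v, w, x, y}.
Read 'c': {v, w, x, y} → {v, w, x, y}.
Read 'a': {v, w, x, y} → {v, y}.
Read 'c': {v, y} → {x}.
The final set {x} contains no accepting state.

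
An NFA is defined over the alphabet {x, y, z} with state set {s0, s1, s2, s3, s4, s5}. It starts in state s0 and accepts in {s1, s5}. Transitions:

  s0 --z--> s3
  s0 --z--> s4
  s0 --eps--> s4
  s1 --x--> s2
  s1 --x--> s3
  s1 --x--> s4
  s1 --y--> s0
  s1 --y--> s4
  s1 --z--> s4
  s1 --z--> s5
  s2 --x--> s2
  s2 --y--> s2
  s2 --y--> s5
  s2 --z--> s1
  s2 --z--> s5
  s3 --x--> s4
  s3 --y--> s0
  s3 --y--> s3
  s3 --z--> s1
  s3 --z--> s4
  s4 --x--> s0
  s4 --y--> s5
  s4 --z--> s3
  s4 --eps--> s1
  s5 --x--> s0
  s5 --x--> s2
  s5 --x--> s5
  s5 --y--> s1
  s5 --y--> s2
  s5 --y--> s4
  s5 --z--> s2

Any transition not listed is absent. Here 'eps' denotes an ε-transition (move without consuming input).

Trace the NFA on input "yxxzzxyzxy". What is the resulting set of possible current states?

Start: ε-closure({s0}) = {s0, s1, s4}.
Read 'y': {s0, s1, s4} → {s0, s1, s4, s5}.
Read 'x': {s0, s1, s4, s5} → {s0, s1, s2, s3, s4, s5}.
Read 'x': {s0, s1, s2, s3, s4, s5} → {s0, s1, s2, s3, s4, s5}.
Read 'z': {s0, s1, s2, s3, s4, s5} → {s1, s2, s3, s4, s5}.
Read 'z': {s1, s2, s3, s4, s5} → {s1, s2, s3, s4, s5}.
Read 'x': {s1, s2, s3, s4, s5} → {s0, s1, s2, s3, s4, s5}.
Read 'y': {s0, s1, s2, s3, s4, s5} → {s0, s1, s2, s3, s4, s5}.
Read 'z': {s0, s1, s2, s3, s4, s5} → {s1, s2, s3, s4, s5}.
Read 'x': {s1, s2, s3, s4, s5} → {s0, s1, s2, s3, s4, s5}.
Read 'y': {s0, s1, s2, s3, s4, s5} → {s0, s1, s2, s3, s4, s5}.

{s0, s1, s2, s3, s4, s5}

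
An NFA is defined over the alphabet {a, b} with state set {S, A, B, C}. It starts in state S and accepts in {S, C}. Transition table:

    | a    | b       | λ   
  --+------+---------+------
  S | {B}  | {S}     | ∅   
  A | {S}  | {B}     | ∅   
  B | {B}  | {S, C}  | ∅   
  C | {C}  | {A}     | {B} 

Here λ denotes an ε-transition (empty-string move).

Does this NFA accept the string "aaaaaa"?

Start in {S}.
Read 'a': S→{B}; now {B}.
Read 'a': B→{B}; now {B}.
Read 'a': B→{B}; now {B}.
Read 'a': B→{B}; now {B}.
Read 'a': B→{B}; now {B}.
Read 'a': B→{B}; now {B}.
The final set {B} contains no accepting state.

No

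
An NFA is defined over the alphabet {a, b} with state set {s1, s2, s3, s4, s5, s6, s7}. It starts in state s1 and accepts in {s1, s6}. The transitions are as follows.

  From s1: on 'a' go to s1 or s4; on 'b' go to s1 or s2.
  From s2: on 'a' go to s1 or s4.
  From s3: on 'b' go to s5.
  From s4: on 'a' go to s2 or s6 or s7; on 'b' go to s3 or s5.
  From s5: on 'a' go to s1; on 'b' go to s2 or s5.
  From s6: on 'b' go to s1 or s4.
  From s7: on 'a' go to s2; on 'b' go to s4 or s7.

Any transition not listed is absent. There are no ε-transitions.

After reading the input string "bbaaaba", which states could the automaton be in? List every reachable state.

Start in {s1}.
Read 'b': {s1} → {s1, s2}.
Read 'b': {s1, s2} → {s1, s2}.
Read 'a': {s1, s2} → {s1, s4}.
Read 'a': {s1, s4} → {s1, s2, s4, s6, s7}.
Read 'a': {s1, s2, s4, s6, s7} → {s1, s2, s4, s6, s7}.
Read 'b': {s1, s2, s4, s6, s7} → {s1, s2, s3, s4, s5, s7}.
Read 'a': {s1, s2, s3, s4, s5, s7} → {s1, s2, s4, s6, s7}.

{s1, s2, s4, s6, s7}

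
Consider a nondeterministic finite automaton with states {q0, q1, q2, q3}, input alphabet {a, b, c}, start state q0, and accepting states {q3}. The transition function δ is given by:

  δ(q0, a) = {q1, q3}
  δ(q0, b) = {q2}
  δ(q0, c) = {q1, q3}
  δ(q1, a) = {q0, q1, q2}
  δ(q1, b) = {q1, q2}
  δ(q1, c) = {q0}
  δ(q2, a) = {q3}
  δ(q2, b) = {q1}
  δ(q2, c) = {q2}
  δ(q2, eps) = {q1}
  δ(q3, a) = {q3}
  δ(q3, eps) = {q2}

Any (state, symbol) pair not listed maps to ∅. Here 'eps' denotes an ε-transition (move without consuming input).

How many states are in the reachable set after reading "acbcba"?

4

Start in {q0}.
Read 'a': q0→{q1, q3}; union {q1, q3}; ε-closure = {q1, q2, q3}.
Read 'c': q1→{q0}, q2→{q2}, q3→∅; union {q0, q2}; ε-closure = {q0, q1, q2}.
Read 'b': q0→{q2}, q1→{q1, q2}, q2→{q1}; now {q1, q2}.
Read 'c': q1→{q0}, q2→{q2}; union {q0, q2}; ε-closure = {q0, q1, q2}.
Read 'b': q0→{q2}, q1→{q1, q2}, q2→{q1}; now {q1, q2}.
Read 'a': q1→{q0, q1, q2}, q2→{q3}; now {q0, q1, q2, q3}.
That set has 4 states.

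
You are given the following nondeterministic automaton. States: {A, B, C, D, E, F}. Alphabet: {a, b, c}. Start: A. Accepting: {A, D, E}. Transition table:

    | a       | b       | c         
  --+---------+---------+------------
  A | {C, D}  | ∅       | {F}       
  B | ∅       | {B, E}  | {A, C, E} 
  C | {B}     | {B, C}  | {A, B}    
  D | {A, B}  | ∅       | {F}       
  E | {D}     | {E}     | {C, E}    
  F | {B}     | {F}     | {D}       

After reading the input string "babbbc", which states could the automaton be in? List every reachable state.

Start in {A}.
Read 'b': {A} → ∅.
The set is empty and remains empty for the remaining 5 symbols.

∅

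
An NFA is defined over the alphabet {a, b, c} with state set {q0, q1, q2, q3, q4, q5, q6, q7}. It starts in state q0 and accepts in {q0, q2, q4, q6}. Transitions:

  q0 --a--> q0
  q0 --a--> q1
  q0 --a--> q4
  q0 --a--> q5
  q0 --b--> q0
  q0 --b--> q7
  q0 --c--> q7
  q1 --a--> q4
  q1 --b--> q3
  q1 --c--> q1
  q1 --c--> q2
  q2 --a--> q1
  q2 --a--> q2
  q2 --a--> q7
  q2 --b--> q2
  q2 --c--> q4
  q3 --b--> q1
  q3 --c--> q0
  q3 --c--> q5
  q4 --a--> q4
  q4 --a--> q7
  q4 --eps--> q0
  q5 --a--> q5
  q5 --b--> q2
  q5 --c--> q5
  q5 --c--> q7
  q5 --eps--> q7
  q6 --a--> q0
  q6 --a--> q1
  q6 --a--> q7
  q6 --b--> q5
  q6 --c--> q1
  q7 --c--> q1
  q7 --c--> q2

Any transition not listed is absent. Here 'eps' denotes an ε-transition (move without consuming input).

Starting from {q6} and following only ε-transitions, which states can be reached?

Begin with {q6}.
No ε-moves leave this set, so the closure equals the set itself.

{q6}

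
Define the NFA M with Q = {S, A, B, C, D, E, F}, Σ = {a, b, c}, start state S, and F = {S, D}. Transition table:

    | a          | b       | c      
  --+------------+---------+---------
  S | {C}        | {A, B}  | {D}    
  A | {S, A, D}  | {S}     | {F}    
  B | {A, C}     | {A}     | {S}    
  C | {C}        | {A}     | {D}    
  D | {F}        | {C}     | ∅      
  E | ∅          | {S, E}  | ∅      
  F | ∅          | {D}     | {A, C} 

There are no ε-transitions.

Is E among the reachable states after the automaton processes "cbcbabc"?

No

Start in {S}.
Read 'c': S→{D}; now {D}.
Read 'b': D→{C}; now {C}.
Read 'c': C→{D}; now {D}.
Read 'b': D→{C}; now {C}.
Read 'a': C→{C}; now {C}.
Read 'b': C→{A}; now {A}.
Read 'c': A→{F}; now {F}.
State E is not in {F}.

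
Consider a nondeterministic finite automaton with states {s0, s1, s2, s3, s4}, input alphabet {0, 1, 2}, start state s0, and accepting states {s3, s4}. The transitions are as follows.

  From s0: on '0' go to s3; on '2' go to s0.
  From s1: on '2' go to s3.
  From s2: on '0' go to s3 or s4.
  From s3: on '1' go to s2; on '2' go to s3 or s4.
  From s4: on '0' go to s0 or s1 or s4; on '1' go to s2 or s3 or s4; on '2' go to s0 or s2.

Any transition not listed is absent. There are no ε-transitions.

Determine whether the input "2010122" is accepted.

Start in {s0}.
Read '2': s0→{s0}; now {s0}.
Read '0': s0→{s3}; now {s3}.
Read '1': s3→{s2}; now {s2}.
Read '0': s2→{s3, s4}; now {s3, s4}.
Read '1': s3→{s2}, s4→{s2, s3, s4}; now {s2, s3, s4}.
Read '2': s2→∅, s3→{s3, s4}, s4→{s0, s2}; now {s0, s2, s3, s4}.
Read '2': s0→{s0}, s2→∅, s3→{s3, s4}, s4→{s0, s2}; now {s0, s2, s3, s4}.
The final set {s0, s2, s3, s4} contains the accepting states s3, s4.

Yes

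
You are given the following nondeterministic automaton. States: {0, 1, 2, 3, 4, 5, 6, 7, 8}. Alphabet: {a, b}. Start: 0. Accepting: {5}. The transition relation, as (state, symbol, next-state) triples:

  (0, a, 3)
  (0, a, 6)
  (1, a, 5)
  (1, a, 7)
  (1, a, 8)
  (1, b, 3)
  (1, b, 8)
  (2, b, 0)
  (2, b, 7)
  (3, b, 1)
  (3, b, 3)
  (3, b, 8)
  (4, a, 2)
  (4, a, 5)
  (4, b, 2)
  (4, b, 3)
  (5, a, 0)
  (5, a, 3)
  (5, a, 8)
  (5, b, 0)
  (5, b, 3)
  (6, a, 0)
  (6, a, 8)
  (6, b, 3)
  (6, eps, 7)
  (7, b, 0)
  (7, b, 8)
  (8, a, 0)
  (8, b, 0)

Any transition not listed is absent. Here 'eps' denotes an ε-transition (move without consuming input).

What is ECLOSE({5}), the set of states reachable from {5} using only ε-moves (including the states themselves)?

{5}

Begin with {5}.
No ε-moves leave this set, so the closure equals the set itself.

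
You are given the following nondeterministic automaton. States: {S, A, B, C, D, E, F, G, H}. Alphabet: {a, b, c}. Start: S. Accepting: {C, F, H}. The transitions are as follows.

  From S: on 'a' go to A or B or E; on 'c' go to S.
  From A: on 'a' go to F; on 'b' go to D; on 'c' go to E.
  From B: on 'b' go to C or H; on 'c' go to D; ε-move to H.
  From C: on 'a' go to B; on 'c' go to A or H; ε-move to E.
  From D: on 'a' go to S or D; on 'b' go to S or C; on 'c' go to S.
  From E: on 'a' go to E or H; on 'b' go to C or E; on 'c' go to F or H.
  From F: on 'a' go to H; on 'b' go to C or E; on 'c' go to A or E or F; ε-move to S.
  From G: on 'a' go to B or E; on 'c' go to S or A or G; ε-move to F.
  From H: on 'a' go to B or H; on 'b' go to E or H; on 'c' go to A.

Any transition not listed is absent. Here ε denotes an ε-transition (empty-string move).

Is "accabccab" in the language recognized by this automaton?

Yes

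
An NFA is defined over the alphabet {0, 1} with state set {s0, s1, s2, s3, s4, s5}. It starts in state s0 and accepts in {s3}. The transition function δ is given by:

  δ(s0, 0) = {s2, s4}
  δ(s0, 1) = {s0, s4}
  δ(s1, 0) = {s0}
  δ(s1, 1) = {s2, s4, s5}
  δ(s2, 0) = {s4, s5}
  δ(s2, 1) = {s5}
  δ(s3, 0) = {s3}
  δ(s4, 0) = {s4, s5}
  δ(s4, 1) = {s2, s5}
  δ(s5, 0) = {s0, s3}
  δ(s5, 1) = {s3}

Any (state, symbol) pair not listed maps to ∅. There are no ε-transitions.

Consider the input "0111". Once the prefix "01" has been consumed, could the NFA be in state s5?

Yes

Start in {s0}.
Read '0': s0→{s2, s4}; now {s2, s4}.
Read '1': s2→{s5}, s4→{s2, s5}; now {s2, s5}.
State s5 is in {s2, s5}.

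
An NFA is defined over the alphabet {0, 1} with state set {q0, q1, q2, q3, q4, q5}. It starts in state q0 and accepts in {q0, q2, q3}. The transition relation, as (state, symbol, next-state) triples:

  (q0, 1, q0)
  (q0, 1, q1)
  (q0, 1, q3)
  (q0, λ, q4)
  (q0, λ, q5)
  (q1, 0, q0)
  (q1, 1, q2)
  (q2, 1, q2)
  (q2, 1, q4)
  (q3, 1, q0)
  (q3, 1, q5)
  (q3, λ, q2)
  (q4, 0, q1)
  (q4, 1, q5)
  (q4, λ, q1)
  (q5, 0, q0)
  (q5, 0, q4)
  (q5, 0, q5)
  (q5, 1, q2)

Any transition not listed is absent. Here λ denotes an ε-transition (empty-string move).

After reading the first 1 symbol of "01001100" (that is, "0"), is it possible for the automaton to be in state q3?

Start: ε-closure({q0}) = {q0, q1, q4, q5}.
Read '0': {q0, q1, q4, q5} → {q0, q1, q4, q5}.
State q3 is not in {q0, q1, q4, q5}.

No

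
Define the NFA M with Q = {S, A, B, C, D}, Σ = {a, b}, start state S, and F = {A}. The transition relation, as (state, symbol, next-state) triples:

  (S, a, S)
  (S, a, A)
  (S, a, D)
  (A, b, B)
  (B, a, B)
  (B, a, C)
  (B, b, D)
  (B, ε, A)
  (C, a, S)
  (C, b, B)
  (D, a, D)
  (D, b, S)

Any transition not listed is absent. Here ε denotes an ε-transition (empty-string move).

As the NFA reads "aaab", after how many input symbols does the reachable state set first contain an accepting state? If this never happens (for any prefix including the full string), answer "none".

1

Start in {S}.
Read 'a': S→{S, A, D}; now {S, A, D}.
None of the earlier sets intersect F, but {S, A, D} does.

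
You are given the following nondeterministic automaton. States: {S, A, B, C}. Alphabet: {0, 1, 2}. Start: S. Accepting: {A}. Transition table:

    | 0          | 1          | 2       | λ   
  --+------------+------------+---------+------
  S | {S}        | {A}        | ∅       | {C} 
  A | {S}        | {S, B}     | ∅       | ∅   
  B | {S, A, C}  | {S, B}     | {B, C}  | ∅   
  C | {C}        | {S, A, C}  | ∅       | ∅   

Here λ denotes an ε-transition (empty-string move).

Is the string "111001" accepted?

Yes

Start: ε-closure({S}) = {S, C}.
Read '1': {S, C} → {S, A, C}.
Read '1': {S, A, C} → {S, A, B, C}.
Read '1': {S, A, B, C} → {S, A, B, C}.
Read '0': {S, A, B, C} → {S, A, C}.
Read '0': {S, A, C} → {S, C}.
Read '1': {S, C} → {S, A, C}.
The final set {S, A, C} contains the accepting state A.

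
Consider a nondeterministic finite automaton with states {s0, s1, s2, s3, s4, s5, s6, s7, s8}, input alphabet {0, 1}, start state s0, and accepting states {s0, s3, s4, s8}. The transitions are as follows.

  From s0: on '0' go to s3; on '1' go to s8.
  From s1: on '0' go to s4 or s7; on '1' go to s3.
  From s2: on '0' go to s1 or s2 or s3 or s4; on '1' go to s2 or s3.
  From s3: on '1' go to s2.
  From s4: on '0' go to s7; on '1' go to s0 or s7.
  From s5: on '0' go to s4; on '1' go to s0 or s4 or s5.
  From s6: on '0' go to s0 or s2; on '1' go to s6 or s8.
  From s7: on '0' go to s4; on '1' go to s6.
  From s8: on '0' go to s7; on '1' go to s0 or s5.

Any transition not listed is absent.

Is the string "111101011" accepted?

Yes

Start in {s0}.
Read '1': s0→{s8}; now {s8}.
Read '1': s8→{s0, s5}; now {s0, s5}.
Read '1': s0→{s8}, s5→{s0, s4, s5}; now {s0, s4, s5, s8}.
Read '1': s0→{s8}, s4→{s0, s7}, s5→{s0, s4, s5}, s8→{s0, s5}; now {s0, s4, s5, s7, s8}.
Read '0': s0→{s3}, s4→{s7}, s5→{s4}, s7→{s4}, s8→{s7}; now {s3, s4, s7}.
Read '1': s3→{s2}, s4→{s0, s7}, s7→{s6}; now {s0, s2, s6, s7}.
Read '0': s0→{s3}, s2→{s1, s2, s3, s4}, s6→{s0, s2}, s7→{s4}; now {s0, s1, s2, s3, s4}.
Read '1': s0→{s8}, s1→{s3}, s2→{s2, s3}, s3→{s2}, s4→{s0, s7}; now {s0, s2, s3, s7, s8}.
Read '1': s0→{s8}, s2→{s2, s3}, s3→{s2}, s7→{s6}, s8→{s0, s5}; now {s0, s2, s3, s5, s6, s8}.
The final set {s0, s2, s3, s5, s6, s8} contains the accepting states s0, s3, s8.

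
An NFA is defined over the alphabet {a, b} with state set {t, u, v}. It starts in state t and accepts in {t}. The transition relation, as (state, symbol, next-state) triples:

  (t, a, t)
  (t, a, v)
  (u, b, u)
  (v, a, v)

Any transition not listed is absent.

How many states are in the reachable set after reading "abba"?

Start in {t}.
Read 'a': {t} → {t, v}.
Read 'b': {t, v} → ∅.
The set is empty and remains empty for the remaining 2 symbols.
That set has 0 states.

0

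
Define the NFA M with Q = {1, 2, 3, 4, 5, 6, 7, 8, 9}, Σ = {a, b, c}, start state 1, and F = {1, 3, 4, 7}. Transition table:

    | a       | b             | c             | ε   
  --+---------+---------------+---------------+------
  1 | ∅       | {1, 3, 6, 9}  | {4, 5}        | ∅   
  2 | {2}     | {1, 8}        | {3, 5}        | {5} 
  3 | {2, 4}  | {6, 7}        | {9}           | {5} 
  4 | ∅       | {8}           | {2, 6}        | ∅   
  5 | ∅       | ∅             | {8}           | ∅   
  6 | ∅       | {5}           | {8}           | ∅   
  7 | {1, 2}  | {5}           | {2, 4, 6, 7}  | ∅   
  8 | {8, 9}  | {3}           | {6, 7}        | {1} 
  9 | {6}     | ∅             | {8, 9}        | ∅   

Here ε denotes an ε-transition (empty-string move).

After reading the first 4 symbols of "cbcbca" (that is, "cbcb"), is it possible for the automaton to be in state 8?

Start in {1}.
Read 'c': {1} → {4, 5}.
Read 'b': {4, 5} → {1, 8}.
Read 'c': {1, 8} → {4, 5, 6, 7}.
Read 'b': {4, 5, 6, 7} → {1, 5, 8}.
State 8 is in {1, 5, 8}.

Yes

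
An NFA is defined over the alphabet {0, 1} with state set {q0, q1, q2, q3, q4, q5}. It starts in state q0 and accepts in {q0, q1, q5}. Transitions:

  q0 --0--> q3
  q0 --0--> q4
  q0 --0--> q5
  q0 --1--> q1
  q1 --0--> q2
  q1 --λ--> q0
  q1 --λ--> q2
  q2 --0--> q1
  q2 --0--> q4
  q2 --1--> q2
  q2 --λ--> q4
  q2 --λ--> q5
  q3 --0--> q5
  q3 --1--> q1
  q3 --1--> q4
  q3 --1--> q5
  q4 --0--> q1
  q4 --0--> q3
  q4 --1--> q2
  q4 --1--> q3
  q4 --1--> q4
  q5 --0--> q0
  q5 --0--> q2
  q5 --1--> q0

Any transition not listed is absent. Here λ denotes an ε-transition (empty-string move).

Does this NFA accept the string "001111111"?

Start in {q0}.
Read '0': {q0} → {q3, q4, q5}.
Read '0': {q3, q4, q5} → {q0, q1, q2, q3, q4, q5}.
Read '1': {q0, q1, q2, q3, q4, q5} → {q0, q1, q2, q3, q4, q5}.
Read '1': {q0, q1, q2, q3, q4, q5} → {q0, q1, q2, q3, q4, q5}.
Read '1': {q0, q1, q2, q3, q4, q5} → {q0, q1, q2, q3, q4, q5}.
Read '1': {q0, q1, q2, q3, q4, q5} → {q0, q1, q2, q3, q4, q5}.
Read '1': {q0, q1, q2, q3, q4, q5} → {q0, q1, q2, q3, q4, q5}.
Read '1': {q0, q1, q2, q3, q4, q5} → {q0, q1, q2, q3, q4, q5}.
Read '1': {q0, q1, q2, q3, q4, q5} → {q0, q1, q2, q3, q4, q5}.
The final set {q0, q1, q2, q3, q4, q5} contains the accepting states q0, q1, q5.

Yes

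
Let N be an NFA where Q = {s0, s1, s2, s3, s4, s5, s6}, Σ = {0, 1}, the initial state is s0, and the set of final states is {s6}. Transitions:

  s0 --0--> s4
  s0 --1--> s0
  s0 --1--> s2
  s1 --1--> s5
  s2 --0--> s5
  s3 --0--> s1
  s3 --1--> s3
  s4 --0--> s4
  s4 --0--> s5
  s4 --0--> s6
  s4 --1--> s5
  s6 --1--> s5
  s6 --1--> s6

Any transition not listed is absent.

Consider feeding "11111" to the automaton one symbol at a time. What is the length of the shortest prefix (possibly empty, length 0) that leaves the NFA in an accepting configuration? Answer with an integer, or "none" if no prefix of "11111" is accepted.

none

Start in {s0}.
Read '1': s0→{s0, s2}; now {s0, s2}.
Read '1': s0→{s0, s2}, s2→∅; now {s0, s2}.
Read '1': s0→{s0, s2}, s2→∅; now {s0, s2}.
Read '1': s0→{s0, s2}, s2→∅; now {s0, s2}.
Read '1': s0→{s0, s2}, s2→∅; now {s0, s2}.
No reachable set along the way intersects F.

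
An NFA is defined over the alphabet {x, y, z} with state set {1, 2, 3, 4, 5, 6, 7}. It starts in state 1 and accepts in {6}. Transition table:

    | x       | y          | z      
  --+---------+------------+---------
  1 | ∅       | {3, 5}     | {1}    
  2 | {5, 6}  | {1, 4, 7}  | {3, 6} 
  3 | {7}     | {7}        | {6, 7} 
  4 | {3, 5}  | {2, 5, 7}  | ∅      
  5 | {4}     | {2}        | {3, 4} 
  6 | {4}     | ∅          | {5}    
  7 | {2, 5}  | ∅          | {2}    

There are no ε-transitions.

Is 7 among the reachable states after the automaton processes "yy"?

Start in {1}.
Read 'y': {1} → {3, 5}.
Read 'y': {3, 5} → {2, 7}.
State 7 is in {2, 7}.

Yes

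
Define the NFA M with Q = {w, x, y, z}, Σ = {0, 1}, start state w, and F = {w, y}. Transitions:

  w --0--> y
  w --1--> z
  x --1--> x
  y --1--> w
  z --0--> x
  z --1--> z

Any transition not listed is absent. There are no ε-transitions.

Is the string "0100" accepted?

No

Start in {w}.
Read '0': {w} → {y}.
Read '1': {y} → {w}.
Read '0': {w} → {y}.
Read '0': {y} → ∅.
The final set ∅ contains no accepting state.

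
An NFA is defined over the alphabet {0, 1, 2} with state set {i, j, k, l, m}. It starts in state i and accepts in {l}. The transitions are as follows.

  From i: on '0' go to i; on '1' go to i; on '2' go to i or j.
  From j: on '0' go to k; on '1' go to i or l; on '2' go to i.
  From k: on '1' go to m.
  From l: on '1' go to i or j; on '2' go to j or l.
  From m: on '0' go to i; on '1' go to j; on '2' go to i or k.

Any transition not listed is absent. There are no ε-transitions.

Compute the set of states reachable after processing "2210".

{i}

Start in {i}.
Read '2': {i} → {i, j}.
Read '2': {i, j} → {i, j}.
Read '1': {i, j} → {i, l}.
Read '0': {i, l} → {i}.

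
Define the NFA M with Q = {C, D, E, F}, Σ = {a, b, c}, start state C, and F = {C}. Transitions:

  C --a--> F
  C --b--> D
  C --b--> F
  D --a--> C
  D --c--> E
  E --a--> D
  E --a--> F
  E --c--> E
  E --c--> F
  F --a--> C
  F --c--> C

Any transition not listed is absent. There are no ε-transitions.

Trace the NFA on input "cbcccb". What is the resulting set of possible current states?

Start in {C}.
Read 'c': C→∅; now ∅.
The set is empty and remains empty for the remaining 5 symbols.

∅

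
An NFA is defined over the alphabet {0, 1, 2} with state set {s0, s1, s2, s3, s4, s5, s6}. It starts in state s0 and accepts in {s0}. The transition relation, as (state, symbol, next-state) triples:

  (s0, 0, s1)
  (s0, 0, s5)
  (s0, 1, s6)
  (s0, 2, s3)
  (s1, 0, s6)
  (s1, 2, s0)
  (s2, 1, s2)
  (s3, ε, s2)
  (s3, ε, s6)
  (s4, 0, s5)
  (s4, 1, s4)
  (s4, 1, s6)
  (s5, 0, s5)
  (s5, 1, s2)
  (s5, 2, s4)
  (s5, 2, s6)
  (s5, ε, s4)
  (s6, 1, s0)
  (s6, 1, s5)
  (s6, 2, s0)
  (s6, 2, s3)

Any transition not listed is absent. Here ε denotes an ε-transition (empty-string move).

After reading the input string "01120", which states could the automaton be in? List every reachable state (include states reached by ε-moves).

Start in {s0}.
Read '0': s0→{s1, s5}; union {s1, s5}; ε-closure = {s1, s4, s5}.
Read '1': s1→∅, s4→{s4, s6}, s5→{s2}; now {s2, s4, s6}.
Read '1': s2→{s2}, s4→{s4, s6}, s6→{s0, s5}; now {s0, s2, s4, s5, s6}.
Read '2': s0→{s3}, s2→∅, s4→∅, s5→{s4, s6}, s6→{s0, s3}; union {s0, s3, s4, s6}; ε-closure = {s0, s2, s3, s4, s6}.
Read '0': s0→{s1, s5}, s2→∅, s3→∅, s4→{s5}, s6→∅; union {s1, s5}; ε-closure = {s1, s4, s5}.

{s1, s4, s5}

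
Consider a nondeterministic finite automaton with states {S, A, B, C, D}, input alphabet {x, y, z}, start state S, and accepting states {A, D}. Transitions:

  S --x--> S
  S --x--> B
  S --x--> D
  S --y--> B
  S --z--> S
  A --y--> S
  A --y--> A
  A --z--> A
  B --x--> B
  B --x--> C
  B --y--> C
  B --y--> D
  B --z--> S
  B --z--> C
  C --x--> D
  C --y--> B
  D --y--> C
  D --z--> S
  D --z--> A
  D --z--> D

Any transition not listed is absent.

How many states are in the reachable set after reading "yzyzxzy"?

Start in {S}.
Read 'y': S→{B}; now {B}.
Read 'z': B→{S, C}; now {S, C}.
Read 'y': S→{B}, C→{B}; now {B}.
Read 'z': B→{S, C}; now {S, C}.
Read 'x': S→{S, B, D}, C→{D}; now {S, B, D}.
Read 'z': S→{S}, B→{S, C}, D→{S, A, D}; now {S, A, C, D}.
Read 'y': S→{B}, A→{S, A}, C→{B}, D→{C}; now {S, A, B, C}.
That set has 4 states.

4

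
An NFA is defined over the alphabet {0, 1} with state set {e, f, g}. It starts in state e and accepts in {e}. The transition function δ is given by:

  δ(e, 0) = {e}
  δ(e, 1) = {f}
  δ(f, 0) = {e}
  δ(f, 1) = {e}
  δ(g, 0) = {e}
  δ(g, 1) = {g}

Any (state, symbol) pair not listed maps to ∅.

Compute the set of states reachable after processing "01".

Start in {e}.
Read '0': e→{e}; now {e}.
Read '1': e→{f}; now {f}.

{f}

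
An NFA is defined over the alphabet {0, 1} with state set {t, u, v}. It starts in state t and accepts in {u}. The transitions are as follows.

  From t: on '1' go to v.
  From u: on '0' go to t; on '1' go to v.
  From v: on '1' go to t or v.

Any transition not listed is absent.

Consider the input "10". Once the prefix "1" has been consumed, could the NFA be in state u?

Start in {t}.
Read '1': {t} → {v}.
State u is not in {v}.

No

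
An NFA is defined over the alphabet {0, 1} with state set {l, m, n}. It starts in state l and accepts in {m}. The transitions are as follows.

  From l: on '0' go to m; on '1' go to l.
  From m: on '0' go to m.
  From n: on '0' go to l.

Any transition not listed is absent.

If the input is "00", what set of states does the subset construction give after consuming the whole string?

Start in {l}.
Read '0': l→{m}; now {m}.
Read '0': m→{m}; now {m}.

{m}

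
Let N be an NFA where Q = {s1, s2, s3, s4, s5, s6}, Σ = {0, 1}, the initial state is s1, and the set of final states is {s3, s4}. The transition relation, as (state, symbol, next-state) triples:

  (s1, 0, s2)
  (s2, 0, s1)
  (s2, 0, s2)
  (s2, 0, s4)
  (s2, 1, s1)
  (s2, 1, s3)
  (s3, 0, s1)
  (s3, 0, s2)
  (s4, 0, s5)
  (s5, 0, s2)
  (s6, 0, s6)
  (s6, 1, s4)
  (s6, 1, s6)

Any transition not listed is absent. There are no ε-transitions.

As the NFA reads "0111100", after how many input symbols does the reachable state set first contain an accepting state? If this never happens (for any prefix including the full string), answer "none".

Start in {s1}.
Read '0': s1→{s2}; now {s2}.
Read '1': s2→{s1, s3}; now {s1, s3}.
None of the earlier sets intersect F, but {s1, s3} does.

2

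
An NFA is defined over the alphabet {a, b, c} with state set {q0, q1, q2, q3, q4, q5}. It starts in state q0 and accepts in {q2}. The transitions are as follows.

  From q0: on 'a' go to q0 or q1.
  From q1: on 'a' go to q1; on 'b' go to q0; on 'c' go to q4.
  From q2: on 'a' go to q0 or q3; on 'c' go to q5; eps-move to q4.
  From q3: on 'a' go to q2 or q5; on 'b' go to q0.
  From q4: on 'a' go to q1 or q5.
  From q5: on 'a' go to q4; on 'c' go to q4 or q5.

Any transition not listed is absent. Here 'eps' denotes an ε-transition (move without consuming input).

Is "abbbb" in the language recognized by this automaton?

Start in {q0}.
Read 'a': q0→{q0, q1}; now {q0, q1}.
Read 'b': q0→∅, q1→{q0}; now {q0}.
Read 'b': q0→∅; now ∅.
The set is empty and remains empty for the remaining 2 symbols.
The final set ∅ contains no accepting state.

No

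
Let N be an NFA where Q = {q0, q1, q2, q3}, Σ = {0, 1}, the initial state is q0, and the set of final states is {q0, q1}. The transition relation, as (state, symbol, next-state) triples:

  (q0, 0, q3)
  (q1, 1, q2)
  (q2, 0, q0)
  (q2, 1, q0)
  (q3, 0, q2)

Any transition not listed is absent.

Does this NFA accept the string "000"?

Start in {q0}.
Read '0': q0→{q3}; now {q3}.
Read '0': q3→{q2}; now {q2}.
Read '0': q2→{q0}; now {q0}.
The final set {q0} contains the accepting state q0.

Yes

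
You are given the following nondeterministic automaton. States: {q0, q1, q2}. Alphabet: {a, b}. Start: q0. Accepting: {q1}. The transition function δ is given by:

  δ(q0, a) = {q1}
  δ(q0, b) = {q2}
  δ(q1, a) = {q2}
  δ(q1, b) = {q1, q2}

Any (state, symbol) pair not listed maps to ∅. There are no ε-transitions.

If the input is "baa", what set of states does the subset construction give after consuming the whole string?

Start in {q0}.
Read 'b': {q0} → {q2}.
Read 'a': {q2} → ∅.
The set is empty and remains empty for the remaining 1 symbol.

∅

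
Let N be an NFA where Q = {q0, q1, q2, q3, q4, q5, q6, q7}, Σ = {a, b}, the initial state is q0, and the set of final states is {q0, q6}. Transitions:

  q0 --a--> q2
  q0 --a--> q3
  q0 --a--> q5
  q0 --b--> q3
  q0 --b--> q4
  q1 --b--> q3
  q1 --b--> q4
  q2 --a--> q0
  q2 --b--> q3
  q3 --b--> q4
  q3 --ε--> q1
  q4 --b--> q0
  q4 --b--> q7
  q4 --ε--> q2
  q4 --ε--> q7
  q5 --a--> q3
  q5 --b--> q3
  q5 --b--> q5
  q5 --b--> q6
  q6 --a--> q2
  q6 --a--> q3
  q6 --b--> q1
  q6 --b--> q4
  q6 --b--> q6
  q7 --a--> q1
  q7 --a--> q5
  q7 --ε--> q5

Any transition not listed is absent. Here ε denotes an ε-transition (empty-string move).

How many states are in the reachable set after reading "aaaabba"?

Start in {q0}.
Read 'a': q0→{q2, q3, q5}; union {q2, q3, q5}; ε-closure = {q1, q2, q3, q5}.
Read 'a': q1→∅, q2→{q0}, q3→∅, q5→{q3}; union {q0, q3}; ε-closure = {q0, q1, q3}.
Read 'a': q0→{q2, q3, q5}, q1→∅, q3→∅; union {q2, q3, q5}; ε-closure = {q1, q2, q3, q5}.
Read 'a': q1→∅, q2→{q0}, q3→∅, q5→{q3}; union {q0, q3}; ε-closure = {q0, q1, q3}.
Read 'b': q0→{q3, q4}, q1→{q3, q4}, q3→{q4}; union {q3, q4}; ε-closure = {q1, q2, q3, q4, q5, q7}.
Read 'b': q1→{q3, q4}, q2→{q3}, q3→{q4}, q4→{q0, q7}, q5→{q3, q5, q6}, q7→∅; union {q0, q3, q4, q5, q6, q7}; ε-closure = {q0, q1, q2, q3, q4, q5, q6, q7}.
Read 'a': q0→{q2, q3, q5}, q1→∅, q2→{q0}, q3→∅, q4→∅, q5→{q3}, q6→{q2, q3}, q7→{q1, q5}; now {q0, q1, q2, q3, q5}.
That set has 5 states.

5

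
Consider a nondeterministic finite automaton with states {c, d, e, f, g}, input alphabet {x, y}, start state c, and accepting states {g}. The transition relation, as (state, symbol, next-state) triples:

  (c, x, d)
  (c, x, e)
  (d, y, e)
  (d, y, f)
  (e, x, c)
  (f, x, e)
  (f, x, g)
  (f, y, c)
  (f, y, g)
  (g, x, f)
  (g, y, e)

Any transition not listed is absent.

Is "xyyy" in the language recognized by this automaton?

No

Start in {c}.
Read 'x': c→{d, e}; now {d, e}.
Read 'y': d→{e, f}, e→∅; now {e, f}.
Read 'y': e→∅, f→{c, g}; now {c, g}.
Read 'y': c→∅, g→{e}; now {e}.
The final set {e} contains no accepting state.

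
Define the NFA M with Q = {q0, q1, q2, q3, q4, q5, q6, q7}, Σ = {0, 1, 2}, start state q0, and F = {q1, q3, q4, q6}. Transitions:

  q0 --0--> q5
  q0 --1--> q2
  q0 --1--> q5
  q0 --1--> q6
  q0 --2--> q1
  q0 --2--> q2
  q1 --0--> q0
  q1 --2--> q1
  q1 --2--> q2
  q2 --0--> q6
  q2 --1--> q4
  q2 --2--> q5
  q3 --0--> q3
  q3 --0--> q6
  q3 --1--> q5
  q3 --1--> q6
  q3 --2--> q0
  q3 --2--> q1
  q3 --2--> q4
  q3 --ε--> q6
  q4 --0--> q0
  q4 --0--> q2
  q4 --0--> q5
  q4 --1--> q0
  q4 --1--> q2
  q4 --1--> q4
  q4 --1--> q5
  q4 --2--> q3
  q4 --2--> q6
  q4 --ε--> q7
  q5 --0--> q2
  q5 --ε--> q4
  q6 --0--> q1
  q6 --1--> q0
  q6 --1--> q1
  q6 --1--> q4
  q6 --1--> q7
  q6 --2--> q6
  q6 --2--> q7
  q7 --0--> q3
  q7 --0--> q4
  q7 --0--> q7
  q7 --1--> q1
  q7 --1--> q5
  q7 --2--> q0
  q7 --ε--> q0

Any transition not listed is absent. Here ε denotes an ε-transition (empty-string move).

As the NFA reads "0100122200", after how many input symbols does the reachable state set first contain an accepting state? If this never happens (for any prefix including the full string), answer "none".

1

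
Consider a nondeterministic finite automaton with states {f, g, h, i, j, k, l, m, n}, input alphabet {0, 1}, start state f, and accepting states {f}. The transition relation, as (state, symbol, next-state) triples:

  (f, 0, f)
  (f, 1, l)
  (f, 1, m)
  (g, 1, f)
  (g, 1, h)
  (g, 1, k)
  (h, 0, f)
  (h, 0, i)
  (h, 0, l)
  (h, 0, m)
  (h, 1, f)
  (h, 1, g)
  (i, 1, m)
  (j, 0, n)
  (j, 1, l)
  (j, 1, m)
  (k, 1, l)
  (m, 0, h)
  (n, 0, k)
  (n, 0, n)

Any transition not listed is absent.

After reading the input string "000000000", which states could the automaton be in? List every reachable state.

{f}

Start in {f}.
Read '0': f→{f}; now {f}.
Read '0': f→{f}; now {f}.
Read '0': f→{f}; now {f}.
Read '0': f→{f}; now {f}.
Read '0': f→{f}; now {f}.
Read '0': f→{f}; now {f}.
Read '0': f→{f}; now {f}.
Read '0': f→{f}; now {f}.
Read '0': f→{f}; now {f}.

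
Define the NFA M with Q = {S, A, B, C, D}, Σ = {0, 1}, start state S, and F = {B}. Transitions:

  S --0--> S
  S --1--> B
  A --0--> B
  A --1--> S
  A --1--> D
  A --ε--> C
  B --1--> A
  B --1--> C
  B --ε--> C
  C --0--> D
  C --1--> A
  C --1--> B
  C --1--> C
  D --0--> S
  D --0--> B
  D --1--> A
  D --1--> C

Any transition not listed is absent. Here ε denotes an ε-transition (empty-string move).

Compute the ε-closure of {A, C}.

{A, C}

Begin with {A, C}.
No ε-moves leave this set, so the closure equals the set itself.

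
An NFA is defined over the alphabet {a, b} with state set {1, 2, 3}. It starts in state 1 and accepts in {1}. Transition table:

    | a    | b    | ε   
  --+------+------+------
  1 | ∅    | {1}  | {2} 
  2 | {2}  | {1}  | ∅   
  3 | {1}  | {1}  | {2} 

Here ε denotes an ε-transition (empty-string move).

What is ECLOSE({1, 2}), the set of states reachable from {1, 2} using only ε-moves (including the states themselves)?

Begin with {1, 2}.
No ε-moves leave this set, so the closure equals the set itself.

{1, 2}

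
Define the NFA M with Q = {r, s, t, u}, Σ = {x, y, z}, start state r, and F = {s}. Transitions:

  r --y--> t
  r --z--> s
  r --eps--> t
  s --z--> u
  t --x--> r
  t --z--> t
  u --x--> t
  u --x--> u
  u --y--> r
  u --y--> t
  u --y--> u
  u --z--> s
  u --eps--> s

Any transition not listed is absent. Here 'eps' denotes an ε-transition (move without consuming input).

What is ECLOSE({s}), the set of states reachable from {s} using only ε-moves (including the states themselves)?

{s}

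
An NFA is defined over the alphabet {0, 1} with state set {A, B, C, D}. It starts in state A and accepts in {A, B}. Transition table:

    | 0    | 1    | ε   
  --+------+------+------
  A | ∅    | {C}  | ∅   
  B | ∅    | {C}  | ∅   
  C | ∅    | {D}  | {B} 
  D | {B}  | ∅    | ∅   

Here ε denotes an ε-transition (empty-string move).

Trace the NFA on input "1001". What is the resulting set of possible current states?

∅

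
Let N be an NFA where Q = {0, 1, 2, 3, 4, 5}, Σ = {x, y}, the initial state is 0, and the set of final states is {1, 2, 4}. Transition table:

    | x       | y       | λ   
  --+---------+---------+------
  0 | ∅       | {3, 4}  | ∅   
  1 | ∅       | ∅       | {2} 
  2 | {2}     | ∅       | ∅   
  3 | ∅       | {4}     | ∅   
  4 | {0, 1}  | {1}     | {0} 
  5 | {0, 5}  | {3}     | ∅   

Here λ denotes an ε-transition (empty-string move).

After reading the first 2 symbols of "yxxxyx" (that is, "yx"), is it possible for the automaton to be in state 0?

Yes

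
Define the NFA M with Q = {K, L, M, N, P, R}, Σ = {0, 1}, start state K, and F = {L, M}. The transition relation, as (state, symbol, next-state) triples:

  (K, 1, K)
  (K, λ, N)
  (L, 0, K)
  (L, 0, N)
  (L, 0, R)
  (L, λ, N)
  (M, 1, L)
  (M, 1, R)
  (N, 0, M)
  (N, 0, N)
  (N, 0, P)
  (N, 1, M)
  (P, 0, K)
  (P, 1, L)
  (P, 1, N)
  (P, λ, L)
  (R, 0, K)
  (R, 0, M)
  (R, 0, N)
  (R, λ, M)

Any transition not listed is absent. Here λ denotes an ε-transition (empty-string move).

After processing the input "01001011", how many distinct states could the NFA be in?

Start: ε-closure({K}) = {K, N}.
Read '0': K→∅, N→{M, N, P}; union {M, N, P}; ε-closure = {L, M, N, P}.
Read '1': L→∅, M→{L, R}, N→{M}, P→{L, N}; now {L, M, N, R}.
Read '0': L→{K, N, R}, M→∅, N→{M, N, P}, R→{K, M, N}; union {K, M, N, P, R}; ε-closure = {K, L, M, N, P, R}.
Read '0': K→∅, L→{K, N, R}, M→∅, N→{M, N, P}, P→{K}, R→{K, M, N}; union {K, M, N, P, R}; ε-closure = {K, L, M, N, P, R}.
Read '1': K→{K}, L→∅, M→{L, R}, N→{M}, P→{L, N}, R→∅; now {K, L, M, N, R}.
Read '0': K→∅, L→{K, N, R}, M→∅, N→{M, N, P}, R→{K, M, N}; union {K, M, N, P, R}; ε-closure = {K, L, M, N, P, R}.
Read '1': K→{K}, L→∅, M→{L, R}, N→{M}, P→{L, N}, R→∅; now {K, L, M, N, R}.
Read '1': K→{K}, L→∅, M→{L, R}, N→{M}, R→∅; union {K, L, M, R}; ε-closure = {K, L, M, N, R}.
That set has 5 states.

5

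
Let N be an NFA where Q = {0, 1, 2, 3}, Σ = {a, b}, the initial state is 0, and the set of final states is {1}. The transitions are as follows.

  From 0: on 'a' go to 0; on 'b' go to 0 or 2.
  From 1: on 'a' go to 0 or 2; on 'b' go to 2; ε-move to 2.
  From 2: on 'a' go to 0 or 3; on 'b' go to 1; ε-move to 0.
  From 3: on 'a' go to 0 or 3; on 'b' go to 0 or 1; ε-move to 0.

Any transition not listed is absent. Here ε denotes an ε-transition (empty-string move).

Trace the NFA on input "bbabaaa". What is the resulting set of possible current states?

{0, 3}

Start in {0}.
Read 'b': 0→{0, 2}; now {0, 2}.
Read 'b': 0→{0, 2}, 2→{1}; now {0, 1, 2}.
Read 'a': 0→{0}, 1→{0, 2}, 2→{0, 3}; now {0, 2, 3}.
Read 'b': 0→{0, 2}, 2→{1}, 3→{0, 1}; now {0, 1, 2}.
Read 'a': 0→{0}, 1→{0, 2}, 2→{0, 3}; now {0, 2, 3}.
Read 'a': 0→{0}, 2→{0, 3}, 3→{0, 3}; now {0, 3}.
Read 'a': 0→{0}, 3→{0, 3}; now {0, 3}.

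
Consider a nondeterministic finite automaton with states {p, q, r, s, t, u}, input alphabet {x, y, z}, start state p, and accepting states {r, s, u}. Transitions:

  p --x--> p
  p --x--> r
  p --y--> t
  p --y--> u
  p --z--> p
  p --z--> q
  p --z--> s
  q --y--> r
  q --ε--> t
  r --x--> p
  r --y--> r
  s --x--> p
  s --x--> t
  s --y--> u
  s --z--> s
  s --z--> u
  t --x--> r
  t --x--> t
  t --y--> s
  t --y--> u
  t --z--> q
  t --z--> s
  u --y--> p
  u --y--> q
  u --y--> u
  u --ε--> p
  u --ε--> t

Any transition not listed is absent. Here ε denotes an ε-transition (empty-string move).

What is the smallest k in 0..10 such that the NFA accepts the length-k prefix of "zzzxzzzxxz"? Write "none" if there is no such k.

1

Start in {p}.
Read 'z': p→{p, q, s}; union {p, q, s}; ε-closure = {p, q, s, t}.
None of the earlier sets intersect F, but {p, q, s, t} does.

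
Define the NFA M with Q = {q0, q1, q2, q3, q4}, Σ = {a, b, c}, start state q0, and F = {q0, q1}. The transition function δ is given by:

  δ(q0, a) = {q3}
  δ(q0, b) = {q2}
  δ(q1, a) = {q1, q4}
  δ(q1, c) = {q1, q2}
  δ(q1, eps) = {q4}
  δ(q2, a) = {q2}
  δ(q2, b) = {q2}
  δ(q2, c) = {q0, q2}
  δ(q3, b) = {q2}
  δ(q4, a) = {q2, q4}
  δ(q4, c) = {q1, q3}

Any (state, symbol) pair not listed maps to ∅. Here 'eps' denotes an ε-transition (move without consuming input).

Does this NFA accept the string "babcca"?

Start in {q0}.
Read 'b': {q0} → {q2}.
Read 'a': {q2} → {q2}.
Read 'b': {q2} → {q2}.
Read 'c': {q2} → {q0, q2}.
Read 'c': {q0, q2} → {q0, q2}.
Read 'a': {q0, q2} → {q2, q3}.
The final set {q2, q3} contains no accepting state.

No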